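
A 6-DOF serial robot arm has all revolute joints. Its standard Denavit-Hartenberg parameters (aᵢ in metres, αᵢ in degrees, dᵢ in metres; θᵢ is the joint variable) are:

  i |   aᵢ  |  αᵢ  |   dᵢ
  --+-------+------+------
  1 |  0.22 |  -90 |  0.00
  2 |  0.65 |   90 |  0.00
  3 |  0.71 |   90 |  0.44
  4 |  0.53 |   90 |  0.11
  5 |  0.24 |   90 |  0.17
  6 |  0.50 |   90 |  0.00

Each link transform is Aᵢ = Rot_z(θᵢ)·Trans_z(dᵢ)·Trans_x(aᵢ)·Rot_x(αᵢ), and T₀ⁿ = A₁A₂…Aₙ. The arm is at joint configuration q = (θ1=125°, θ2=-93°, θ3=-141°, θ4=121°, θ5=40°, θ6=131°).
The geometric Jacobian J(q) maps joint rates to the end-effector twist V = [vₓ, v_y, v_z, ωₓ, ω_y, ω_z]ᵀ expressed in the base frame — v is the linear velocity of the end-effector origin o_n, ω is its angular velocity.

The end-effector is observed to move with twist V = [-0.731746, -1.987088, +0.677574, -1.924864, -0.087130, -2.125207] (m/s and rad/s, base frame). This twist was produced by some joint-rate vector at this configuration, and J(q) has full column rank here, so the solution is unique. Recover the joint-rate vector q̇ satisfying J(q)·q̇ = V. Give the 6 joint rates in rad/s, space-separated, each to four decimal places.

o_n = [0.9620, -0.4139, -0.1732]
J₁: ẑ×o_n = [0.4139, 0.9620, -0.0000], ω = ẑ
J2: z=[-0.8192, -0.5736, 0.0000] o=[-0.1262, 0.1802, 0.0000] → [0.0994, -0.1419, 1.1109, -0.8192, -0.5736, 0.0000]
J3: z=[0.5728, -0.8180, -0.0523] o=[-0.1067, 0.1523, 0.6491] → [0.6431, 0.4151, 0.5499, 0.5728, -0.8180, -0.0523]
J4: z=[-0.6555, -0.4188, -0.6285] o=[0.4948, 0.0724, 0.0751] → [-0.2016, -0.4564, 0.5144, -0.6555, -0.4188, -0.6285]
J5: z=[0.7169, -0.0834, -0.6922] o=[0.5486, -0.4530, 0.1940] → [0.0576, -0.0229, 0.0625, 0.7169, -0.0834, -0.6922]
J6: z=[0.6548, -0.2604, 0.7095] o=[0.6130, -0.6980, 0.0446] → [-0.1448, 0.3903, 0.2769, 0.6548, -0.2604, 0.7095]
q̇ = J⁺·V = [-0.9970, 0.7100, -0.5470, 0.8120, 0.0730, -0.8400]

-0.9970 0.7100 -0.5470 0.8120 0.0730 -0.8400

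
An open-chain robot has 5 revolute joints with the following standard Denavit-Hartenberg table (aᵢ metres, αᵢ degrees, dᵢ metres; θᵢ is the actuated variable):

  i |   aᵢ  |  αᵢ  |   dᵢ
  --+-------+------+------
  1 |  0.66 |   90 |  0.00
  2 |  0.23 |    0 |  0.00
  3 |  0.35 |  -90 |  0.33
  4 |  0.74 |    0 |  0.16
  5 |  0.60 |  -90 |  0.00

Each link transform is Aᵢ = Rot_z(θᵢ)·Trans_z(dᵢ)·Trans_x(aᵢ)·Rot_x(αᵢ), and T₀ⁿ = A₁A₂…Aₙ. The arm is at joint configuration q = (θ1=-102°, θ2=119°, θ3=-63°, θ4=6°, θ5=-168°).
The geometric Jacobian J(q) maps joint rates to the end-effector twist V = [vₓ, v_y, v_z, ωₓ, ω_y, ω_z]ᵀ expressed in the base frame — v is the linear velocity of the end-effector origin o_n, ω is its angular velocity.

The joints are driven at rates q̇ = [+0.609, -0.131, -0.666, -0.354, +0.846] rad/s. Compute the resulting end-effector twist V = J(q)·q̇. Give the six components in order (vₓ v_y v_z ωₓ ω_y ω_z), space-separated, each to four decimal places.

-0.2704 -0.7310 -0.0110 0.8644 0.2333 0.8841

o_n = [-0.5749, -0.5975, 0.7178]
J₁: ẑ×o_n = [0.5975, -0.5749, 0.0000], ω = ẑ
J2: z=[-0.9781, 0.2079, 0.0000] o=[-0.1372, -0.6456, 0.0000] → [0.1492, 0.7022, 0.0440, -0.9781, 0.2079, 0.0000]
J3: z=[-0.9781, 0.2079, 0.0000] o=[-0.1140, -0.5365, 0.2012] → [0.1074, 0.5054, 0.1555, -0.9781, 0.2079, 0.0000]
J4: z=[0.1724, 0.8109, 0.5592] o=[-0.4775, -0.6593, 0.4913] → [0.1491, -0.0935, 0.0896, 0.1724, 0.8109, 0.5592]
J5: z=[0.1724, 0.8109, 0.5592] o=[-0.4598, -0.9482, 1.1909] → [-0.5797, 0.0172, 0.1537, 0.1724, 0.8109, 0.5592]
V = J·q̇ = [-0.2704, -0.7310, -0.0110, 0.8644, 0.2333, 0.8841]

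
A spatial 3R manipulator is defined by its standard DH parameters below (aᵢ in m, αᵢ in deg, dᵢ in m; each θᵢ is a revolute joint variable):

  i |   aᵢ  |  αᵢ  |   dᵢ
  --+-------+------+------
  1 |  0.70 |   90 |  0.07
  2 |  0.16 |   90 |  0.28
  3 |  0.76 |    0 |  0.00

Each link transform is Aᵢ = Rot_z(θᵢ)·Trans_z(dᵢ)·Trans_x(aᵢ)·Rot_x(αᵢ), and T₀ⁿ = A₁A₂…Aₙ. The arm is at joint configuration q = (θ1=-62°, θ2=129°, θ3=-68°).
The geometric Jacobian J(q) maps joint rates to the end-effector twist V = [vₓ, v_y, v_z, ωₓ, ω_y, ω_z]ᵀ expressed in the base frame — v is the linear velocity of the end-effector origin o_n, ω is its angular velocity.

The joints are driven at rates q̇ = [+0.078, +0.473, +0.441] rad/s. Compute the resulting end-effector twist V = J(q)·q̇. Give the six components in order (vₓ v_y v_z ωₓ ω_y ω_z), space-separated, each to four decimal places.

-0.2660 0.3027 0.1091 -0.2567 -0.5247 0.3555

o_n = [0.5722, -0.1716, 0.4156]
J₁: ẑ×o_n = [0.1716, 0.5722, -0.0000], ω = ẑ
J2: z=[-0.8829, -0.4695, 0.0000] o=[0.3286, -0.6181, 0.0700] → [-0.1622, 0.3051, -0.2799, -0.8829, -0.4695, 0.0000]
J3: z=[0.3648, -0.6862, 0.6293] o=[0.0341, -0.6606, 0.1943] → [-0.4596, 0.2579, 0.5476, 0.3648, -0.6862, 0.6293]
V = J·q̇ = [-0.2660, 0.3027, 0.1091, -0.2567, -0.5247, 0.3555]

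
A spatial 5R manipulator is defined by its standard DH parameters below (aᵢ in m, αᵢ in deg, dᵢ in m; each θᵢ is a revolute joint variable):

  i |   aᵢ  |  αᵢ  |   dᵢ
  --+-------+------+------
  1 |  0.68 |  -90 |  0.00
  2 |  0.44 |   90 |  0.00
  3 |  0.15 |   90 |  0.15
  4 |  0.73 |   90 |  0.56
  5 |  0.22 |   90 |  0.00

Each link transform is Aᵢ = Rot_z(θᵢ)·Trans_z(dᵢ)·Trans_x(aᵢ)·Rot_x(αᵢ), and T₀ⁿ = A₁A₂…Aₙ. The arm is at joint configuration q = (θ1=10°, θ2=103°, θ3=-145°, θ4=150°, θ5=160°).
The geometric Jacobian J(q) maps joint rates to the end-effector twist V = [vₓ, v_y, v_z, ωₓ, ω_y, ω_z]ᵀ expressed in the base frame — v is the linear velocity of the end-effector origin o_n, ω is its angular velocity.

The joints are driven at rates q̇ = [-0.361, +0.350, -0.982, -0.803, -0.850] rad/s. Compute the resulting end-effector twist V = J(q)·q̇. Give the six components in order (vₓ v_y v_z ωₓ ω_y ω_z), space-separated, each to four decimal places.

o_n = [0.8723, 0.8588, -0.4083]
J₁: ẑ×o_n = [-0.8588, 0.8723, 0.0000], ω = ẑ
J2: z=[-0.1736, 0.9848, 0.0000] o=[0.6697, 0.1181, 0.0000] → [-0.4021, -0.0709, -0.3282, -0.1736, 0.9848, 0.0000]
J3: z=[0.9596, 0.1692, -0.2250] o=[0.5722, 0.1009, -0.4287] → [0.1739, -0.0871, 0.6765, 0.9596, 0.1692, -0.2250]
J4: z=[-0.0152, 0.8291, 0.5589] o=[0.7583, 0.0463, -0.3427] → [-0.5084, 0.0627, -0.1069, -0.0152, 0.8291, 0.5589]
J5: z=[0.9715, -0.1199, 0.2043] o=[0.9223, 0.9093, -0.6165] → [-0.0146, -0.2125, -0.0551, 0.9715, -0.1199, 0.2043]
V = J·q̇ = [0.4192, -0.1239, -0.6465, -1.8167, -0.3853, -0.7625]

0.4192 -0.1239 -0.6465 -1.8167 -0.3853 -0.7625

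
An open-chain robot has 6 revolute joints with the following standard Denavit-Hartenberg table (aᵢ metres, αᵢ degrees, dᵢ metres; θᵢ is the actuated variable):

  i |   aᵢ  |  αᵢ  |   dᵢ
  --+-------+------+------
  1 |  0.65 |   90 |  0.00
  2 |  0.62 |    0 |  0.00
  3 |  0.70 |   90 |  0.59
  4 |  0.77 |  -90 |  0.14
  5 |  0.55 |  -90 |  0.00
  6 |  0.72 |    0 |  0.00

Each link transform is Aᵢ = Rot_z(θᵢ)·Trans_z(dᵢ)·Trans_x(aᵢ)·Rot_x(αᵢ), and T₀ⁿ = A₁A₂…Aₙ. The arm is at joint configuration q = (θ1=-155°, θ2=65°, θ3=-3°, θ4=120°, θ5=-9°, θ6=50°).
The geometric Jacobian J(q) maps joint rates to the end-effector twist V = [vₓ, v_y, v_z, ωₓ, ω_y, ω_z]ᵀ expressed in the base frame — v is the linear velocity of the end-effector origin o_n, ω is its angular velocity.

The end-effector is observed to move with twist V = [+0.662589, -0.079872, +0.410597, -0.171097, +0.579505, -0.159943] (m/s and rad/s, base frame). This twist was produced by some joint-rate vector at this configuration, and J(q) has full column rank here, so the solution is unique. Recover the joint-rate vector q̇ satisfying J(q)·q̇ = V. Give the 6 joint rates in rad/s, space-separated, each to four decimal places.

0.2170 0.7900 0.0000 0.2290 0.4210 0.1330

o_n = [-2.2037, 1.6193, 0.6801]
J₁: ẑ×o_n = [-1.6193, -2.2037, 0.0000], ω = ẑ
J2: z=[-0.4226, 0.9063, 0.0000] o=[-0.5891, -0.2747, 0.0000] → [0.6163, 0.2874, 0.6628, -0.4226, 0.9063, 0.0000]
J3: z=[-0.4226, 0.9063, 0.0000] o=[-0.8266, -0.3854, 0.5619] → [0.1071, 0.0499, 0.4008, -0.4226, 0.9063, 0.0000]
J4: z=[-0.8002, -0.3731, -0.4695] o=[-1.3738, 0.0104, 1.1800] → [0.9419, -0.0104, -1.5972, -0.8002, -0.3731, -0.4695]
J5: z=[0.5798, -0.2813, -0.7647] o=[-1.6038, 0.6389, 0.7743] → [0.7762, 0.5133, 0.3997, 0.5798, -0.2813, -0.7647]
J6: z=[0.7664, 0.5069, 0.3946] o=[-1.7559, 1.0871, 0.4941] → [-0.1158, -0.3192, 0.6349, 0.7664, 0.5069, 0.3946]
q̇ = J⁺·V = [0.2170, 0.7900, 0.0000, 0.2290, 0.4210, 0.1330]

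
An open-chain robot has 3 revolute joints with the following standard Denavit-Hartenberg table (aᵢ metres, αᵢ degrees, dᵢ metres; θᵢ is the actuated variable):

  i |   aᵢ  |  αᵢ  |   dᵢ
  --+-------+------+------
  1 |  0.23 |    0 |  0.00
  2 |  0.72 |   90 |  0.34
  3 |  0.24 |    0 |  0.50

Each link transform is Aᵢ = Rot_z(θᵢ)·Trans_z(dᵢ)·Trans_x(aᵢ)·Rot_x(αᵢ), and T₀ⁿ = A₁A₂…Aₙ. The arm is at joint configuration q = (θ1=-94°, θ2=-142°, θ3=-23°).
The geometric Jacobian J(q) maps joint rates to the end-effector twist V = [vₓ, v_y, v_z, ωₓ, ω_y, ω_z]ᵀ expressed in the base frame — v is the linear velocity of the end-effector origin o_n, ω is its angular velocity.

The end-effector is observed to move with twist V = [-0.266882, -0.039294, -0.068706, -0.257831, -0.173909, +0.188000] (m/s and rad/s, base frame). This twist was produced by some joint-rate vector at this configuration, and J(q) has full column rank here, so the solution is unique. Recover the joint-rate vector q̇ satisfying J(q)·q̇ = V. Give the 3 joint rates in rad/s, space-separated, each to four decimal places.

-0.3660 0.5540 -0.3110

o_n = [-0.1277, 0.8302, 0.2462]
J₁: ẑ×o_n = [-0.8302, -0.1277, 0.0000], ω = ẑ
J2: z=[0.0000, 0.0000, 1.0000] o=[-0.0160, -0.2294, 0.0000] → [-1.0597, -0.1116, 0.0000, 0.0000, 0.0000, 1.0000]
J3: z=[0.8290, 0.5592, 0.0000] o=[-0.4187, 0.3675, 0.3400] → [-0.0524, 0.0777, 0.2209, 0.8290, 0.5592, 0.0000]
q̇ = J⁺·V = [-0.3660, 0.5540, -0.3110]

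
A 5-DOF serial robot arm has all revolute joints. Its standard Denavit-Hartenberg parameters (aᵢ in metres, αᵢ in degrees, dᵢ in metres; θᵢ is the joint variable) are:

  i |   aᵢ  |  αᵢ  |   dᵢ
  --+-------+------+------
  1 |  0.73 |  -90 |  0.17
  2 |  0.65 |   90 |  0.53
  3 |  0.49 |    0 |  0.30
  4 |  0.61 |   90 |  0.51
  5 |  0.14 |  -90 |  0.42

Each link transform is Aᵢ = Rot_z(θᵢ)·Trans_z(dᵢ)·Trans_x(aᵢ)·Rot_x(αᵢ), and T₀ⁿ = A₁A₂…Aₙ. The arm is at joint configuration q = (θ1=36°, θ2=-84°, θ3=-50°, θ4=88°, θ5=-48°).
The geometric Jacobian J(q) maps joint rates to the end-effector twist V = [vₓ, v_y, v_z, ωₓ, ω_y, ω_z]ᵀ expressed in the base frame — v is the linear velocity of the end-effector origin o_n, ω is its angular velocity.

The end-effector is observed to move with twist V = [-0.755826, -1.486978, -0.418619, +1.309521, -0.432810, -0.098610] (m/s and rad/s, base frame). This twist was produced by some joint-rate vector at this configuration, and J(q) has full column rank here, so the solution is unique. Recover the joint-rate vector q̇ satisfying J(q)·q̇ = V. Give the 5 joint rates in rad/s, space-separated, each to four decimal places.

o_n = [0.0219, 0.3335, 2.0121]
J₁: ẑ×o_n = [-0.3335, 0.0219, 0.0000], ω = ẑ
J2: z=[-0.5878, 0.8090, 0.0000] o=[0.5906, 0.4291, 0.1700] → [1.4903, 1.0828, 0.5162, -0.5878, 0.8090, 0.0000]
J3: z=[-0.8046, -0.5846, 0.1045] o=[0.3340, 0.8978, 0.8164] → [-0.6400, 0.9294, 0.2716, -0.8046, -0.5846, 0.1045]
J4: z=[-0.8046, -0.5846, 0.1045] o=[0.3399, 0.4381, 1.1610] → [-0.4866, 0.6515, -0.1017, -0.8046, -0.5846, 0.1045]
J5: z=[0.5152, -0.5997, 0.6123] o=[-0.2505, 0.4733, 1.6924] → [-0.1061, 0.0021, 0.0913, 0.5152, -0.5997, 0.6123]
q̇ = J⁺·V = [-0.2480, -0.8220, -0.2910, -0.4940, 0.3780]

-0.2480 -0.8220 -0.2910 -0.4940 0.3780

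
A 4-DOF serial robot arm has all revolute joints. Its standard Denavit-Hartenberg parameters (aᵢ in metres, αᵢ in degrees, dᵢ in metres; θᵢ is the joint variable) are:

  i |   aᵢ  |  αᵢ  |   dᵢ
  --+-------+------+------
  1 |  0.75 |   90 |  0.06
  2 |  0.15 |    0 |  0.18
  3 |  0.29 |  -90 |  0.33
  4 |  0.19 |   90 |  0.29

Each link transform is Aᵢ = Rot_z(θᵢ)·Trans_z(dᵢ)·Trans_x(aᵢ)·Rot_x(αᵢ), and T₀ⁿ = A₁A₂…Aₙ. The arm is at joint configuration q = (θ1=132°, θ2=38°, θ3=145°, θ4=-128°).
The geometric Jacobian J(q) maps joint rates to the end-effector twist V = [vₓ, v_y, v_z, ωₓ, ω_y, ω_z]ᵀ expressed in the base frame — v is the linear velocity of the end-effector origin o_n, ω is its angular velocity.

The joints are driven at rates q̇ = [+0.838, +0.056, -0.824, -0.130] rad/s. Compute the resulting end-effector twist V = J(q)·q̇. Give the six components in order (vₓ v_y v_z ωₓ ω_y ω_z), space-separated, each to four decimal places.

-0.6798 -0.1576 0.1287 -0.5662 -0.5189 0.9678

o_n = [0.0148, 0.9695, -0.1463]
J₁: ẑ×o_n = [-0.9695, 0.0148, 0.0000], ω = ẑ
J2: z=[0.7431, 0.6691, 0.0000] o=[-0.5018, 0.5574, 0.0600] → [-0.1380, 0.1533, -0.0394, 0.7431, 0.6691, 0.0000]
J3: z=[0.7431, 0.6691, 0.0000] o=[-0.4472, 0.7656, 0.1523] → [-0.1998, 0.2219, -0.1576, 0.7431, 0.6691, 0.0000]
J4: z=[-0.0350, 0.0389, -0.9986] o=[-0.0082, 0.7712, 0.1372] → [0.1870, -0.0328, -0.0078, -0.0350, 0.0389, -0.9986]
V = J·q̇ = [-0.6798, -0.1576, 0.1287, -0.5662, -0.5189, 0.9678]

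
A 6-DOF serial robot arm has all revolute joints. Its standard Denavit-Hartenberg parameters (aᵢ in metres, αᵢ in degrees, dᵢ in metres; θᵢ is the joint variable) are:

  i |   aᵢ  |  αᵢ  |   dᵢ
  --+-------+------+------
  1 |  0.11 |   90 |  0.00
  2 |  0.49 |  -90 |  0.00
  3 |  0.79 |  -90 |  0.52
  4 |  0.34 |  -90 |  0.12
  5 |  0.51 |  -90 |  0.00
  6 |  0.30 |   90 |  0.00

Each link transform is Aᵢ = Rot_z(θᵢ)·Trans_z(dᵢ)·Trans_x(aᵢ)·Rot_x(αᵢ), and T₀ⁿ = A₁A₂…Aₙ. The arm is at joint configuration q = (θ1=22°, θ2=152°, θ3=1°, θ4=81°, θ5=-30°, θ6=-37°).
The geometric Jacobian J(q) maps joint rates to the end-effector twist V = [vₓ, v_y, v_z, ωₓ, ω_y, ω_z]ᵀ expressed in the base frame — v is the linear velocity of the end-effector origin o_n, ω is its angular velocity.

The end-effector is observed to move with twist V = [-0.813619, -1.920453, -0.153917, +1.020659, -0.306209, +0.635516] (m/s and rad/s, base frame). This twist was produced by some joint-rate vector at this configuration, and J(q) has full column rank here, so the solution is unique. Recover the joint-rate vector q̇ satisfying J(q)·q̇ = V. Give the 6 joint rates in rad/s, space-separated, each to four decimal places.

0.8680 0.6960 -0.3220 -0.4180 0.8110 -0.5340

o_n = [-0.8985, 0.1850, 1.0142]
J₁: ẑ×o_n = [-0.1850, -0.8985, 0.0000], ω = ẑ
J2: z=[0.3746, -0.9272, 0.0000] o=[0.1020, 0.0412, 0.0000] → [-0.9403, -0.3799, -0.8738, 0.3746, -0.9272, 0.0000]
J3: z=[-0.4353, -0.1759, -0.8829] o=[-0.2992, -0.1209, 0.2300] → [0.1321, 0.8706, -0.2385, -0.4353, -0.1759, -0.8829]
J4: z=[-0.3603, 0.9328, -0.0082] o=[-1.1773, -0.4608, 0.1417] → [0.8191, 0.3120, -0.4927, -0.3603, 0.9328, -0.0082]
J5: z=[0.8830, 0.3382, -0.3255] o=[-1.1182, -0.3065, 0.4622] → [0.3466, -0.5589, 0.3597, 0.8830, 0.3382, -0.3255]
J6: z=[0.4624, -0.7456, 0.4798] o=[-1.0772, -0.0137, 0.8777] → [-0.1970, 0.0227, 0.2251, 0.4624, -0.7456, 0.4798]
q̇ = J⁺·V = [0.8680, 0.6960, -0.3220, -0.4180, 0.8110, -0.5340]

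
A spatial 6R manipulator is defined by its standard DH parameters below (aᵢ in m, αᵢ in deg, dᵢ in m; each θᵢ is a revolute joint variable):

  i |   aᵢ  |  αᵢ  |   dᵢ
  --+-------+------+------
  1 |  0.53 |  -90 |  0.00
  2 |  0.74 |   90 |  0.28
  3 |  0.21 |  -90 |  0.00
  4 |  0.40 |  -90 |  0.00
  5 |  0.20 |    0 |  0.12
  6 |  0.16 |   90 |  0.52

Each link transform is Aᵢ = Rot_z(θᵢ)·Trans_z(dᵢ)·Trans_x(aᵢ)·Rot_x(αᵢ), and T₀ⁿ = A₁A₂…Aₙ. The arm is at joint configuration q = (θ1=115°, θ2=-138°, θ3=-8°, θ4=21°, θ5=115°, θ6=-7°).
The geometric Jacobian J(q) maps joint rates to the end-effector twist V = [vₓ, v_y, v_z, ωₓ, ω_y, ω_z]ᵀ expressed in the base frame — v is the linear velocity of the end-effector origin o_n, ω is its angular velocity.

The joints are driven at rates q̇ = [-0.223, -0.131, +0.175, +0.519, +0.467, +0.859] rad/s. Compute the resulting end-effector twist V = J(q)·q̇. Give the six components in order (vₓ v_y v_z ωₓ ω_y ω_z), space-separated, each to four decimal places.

-0.2133 0.0936 -0.4611 -0.8327 0.7231 0.3004

o_n = [-0.0565, 0.3153, 1.1307]
J₁: ẑ×o_n = [-0.3153, -0.0565, 0.0000], ω = ẑ
J2: z=[-0.9063, -0.4226, 0.0000] o=[-0.2240, 0.4803, 0.0000] → [-0.4779, 1.0248, 0.2204, -0.9063, -0.4226, 0.0000]
J3: z=[0.2828, -0.6064, -0.7431] o=[-0.2453, -0.1364, 0.4952] → [-0.0498, -0.3201, 0.2423, 0.2828, -0.6064, -0.7431]
J4: z=[-0.8538, -0.5122, 0.0931] o=[-0.1535, -0.2641, 0.6343] → [-0.3082, 0.4329, -0.4450, -0.8538, -0.5122, 0.0931]
J5: z=[-0.4207, 0.7841, 0.4563] o=[-0.0308, -0.4043, 0.9883] → [-0.2167, 0.0482, -0.2826, -0.4207, 0.7841, 0.4563]
J6: z=[-0.4207, 0.7841, 0.4563] o=[0.0475, -0.1877, 0.9514] → [-0.0889, 0.0280, -0.1301, -0.4207, 0.7841, 0.4563]
V = J·q̇ = [-0.2133, 0.0936, -0.4611, -0.8327, 0.7231, 0.3004]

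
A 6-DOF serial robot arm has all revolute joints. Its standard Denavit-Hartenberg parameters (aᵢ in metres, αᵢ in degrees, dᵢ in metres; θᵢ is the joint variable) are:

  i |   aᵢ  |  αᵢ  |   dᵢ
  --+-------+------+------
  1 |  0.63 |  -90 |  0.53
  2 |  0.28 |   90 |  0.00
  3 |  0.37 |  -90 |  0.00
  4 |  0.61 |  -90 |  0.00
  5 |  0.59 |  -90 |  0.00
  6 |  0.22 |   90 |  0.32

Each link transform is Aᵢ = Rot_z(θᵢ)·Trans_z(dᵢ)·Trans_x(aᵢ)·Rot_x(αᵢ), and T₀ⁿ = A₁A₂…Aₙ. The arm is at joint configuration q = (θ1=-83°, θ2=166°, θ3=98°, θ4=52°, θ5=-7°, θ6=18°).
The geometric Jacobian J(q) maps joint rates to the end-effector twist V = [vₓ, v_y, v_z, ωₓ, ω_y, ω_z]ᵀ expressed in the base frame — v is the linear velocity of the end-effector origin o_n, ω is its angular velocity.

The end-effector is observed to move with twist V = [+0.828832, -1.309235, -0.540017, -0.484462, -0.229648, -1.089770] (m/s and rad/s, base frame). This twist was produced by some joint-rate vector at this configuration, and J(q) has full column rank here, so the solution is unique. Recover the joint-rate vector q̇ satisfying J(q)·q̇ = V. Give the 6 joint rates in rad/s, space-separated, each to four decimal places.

o_n = [1.3267, 0.1034, 1.5158]
J₁: ẑ×o_n = [-0.1034, 1.3267, 0.0000], ω = ẑ
J2: z=[0.9925, 0.1219, 0.0000] o=[0.0768, -0.6253, 0.5300] → [0.1201, -0.9785, 0.5710, 0.9925, 0.1219, 0.0000]
J3: z=[0.0295, -0.2401, -0.9703] o=[0.0437, -0.3556, 0.4623] → [0.1925, -1.2760, 0.3216, 0.0295, -0.2401, -0.9703]
J4: z=[-0.0210, -0.9707, 0.2396] o=[0.4134, -0.3606, 0.4747] → [-1.1217, 0.2407, 0.8767, -0.0210, -0.9707, 0.2396]
J5: z=[-0.8056, 0.1584, 0.5708] o=[0.7746, -0.2502, 0.9538] → [-0.1129, 0.7680, -0.3723, -0.8056, 0.1584, 0.5708]
J6: z=[0.0930, 0.9855, -0.1421] o=[1.1197, -0.2140, 1.4309] → [0.1288, -0.0373, -0.1744, 0.0930, 0.9855, -0.1421]
q̇ = J⁺·V = [-0.6630, -0.2020, 0.5560, -0.7300, 0.2950, -0.8390]

-0.6630 -0.2020 0.5560 -0.7300 0.2950 -0.8390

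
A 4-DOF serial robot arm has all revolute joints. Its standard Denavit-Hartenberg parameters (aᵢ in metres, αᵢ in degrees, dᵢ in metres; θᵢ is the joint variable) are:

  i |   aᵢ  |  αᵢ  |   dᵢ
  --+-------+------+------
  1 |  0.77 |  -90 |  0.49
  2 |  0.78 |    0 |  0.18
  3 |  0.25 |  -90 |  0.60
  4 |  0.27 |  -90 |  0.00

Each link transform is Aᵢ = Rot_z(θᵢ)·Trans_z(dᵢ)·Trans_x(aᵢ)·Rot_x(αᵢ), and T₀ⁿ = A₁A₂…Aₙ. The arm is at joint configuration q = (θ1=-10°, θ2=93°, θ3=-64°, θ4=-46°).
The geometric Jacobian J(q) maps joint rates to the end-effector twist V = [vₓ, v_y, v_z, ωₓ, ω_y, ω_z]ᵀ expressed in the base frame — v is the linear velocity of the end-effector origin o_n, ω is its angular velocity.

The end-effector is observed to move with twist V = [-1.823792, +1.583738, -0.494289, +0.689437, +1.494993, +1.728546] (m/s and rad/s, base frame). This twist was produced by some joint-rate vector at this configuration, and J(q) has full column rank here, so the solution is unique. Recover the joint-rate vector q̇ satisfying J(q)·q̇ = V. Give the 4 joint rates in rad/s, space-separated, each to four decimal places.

o_n = [1.2642, 0.7663, -0.5011]
J₁: ẑ×o_n = [-0.7663, 1.2642, 0.0000], ω = ẑ
J2: z=[0.1736, 0.9848, 0.0000] o=[0.7583, -0.1337, 0.4900] → [-0.9760, 0.1721, -0.3419, 0.1736, 0.9848, 0.0000]
J3: z=[0.1736, 0.9848, 0.0000] o=[0.7494, 0.0506, -0.2889] → [-0.2089, 0.0368, -0.3827, 0.1736, 0.9848, 0.0000]
J4: z=[-0.4774, 0.0842, -0.8746] o=[1.0689, 0.6036, -0.4101] → [0.1347, -0.2142, -0.0942, -0.4774, 0.0842, -0.8746]
q̇ = J⁺·V = [0.9720, 0.8210, 0.7710, -0.8650]

0.9720 0.8210 0.7710 -0.8650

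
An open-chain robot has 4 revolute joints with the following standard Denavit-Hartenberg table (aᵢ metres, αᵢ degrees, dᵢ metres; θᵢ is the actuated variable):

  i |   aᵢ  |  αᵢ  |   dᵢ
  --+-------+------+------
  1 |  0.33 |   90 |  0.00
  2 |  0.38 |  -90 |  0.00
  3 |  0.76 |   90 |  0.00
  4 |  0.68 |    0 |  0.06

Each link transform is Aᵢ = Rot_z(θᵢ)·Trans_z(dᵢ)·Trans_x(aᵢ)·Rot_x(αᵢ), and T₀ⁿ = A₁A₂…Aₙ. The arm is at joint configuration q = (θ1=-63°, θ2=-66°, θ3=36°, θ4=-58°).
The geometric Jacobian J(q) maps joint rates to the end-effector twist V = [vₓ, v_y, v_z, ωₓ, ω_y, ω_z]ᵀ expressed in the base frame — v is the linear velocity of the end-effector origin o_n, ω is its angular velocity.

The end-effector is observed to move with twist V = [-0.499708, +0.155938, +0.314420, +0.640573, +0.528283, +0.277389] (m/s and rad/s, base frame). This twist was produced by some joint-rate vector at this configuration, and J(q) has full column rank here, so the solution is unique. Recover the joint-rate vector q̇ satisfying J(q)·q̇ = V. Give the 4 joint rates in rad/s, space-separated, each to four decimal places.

-0.2840 -0.0040 0.0640 -0.9970

o_n = [0.6982, -0.0267, -1.4419]
J₁: ẑ×o_n = [0.0267, 0.6982, -0.0000], ω = ẑ
J2: z=[-0.8910, -0.4540, 0.0000] o=[0.1498, -0.2940, 0.0000] → [0.6546, -1.2848, 0.0107, -0.8910, -0.4540, 0.0000]
J3: z=[0.4147, -0.8140, 0.4067] o=[0.2200, -0.4317, -0.3471] → [0.7264, 0.6486, 0.5572, 0.4147, -0.8140, 0.4067]
J4: z=[-0.6123, -0.5803, -0.5370] o=[0.7315, -0.4518, -0.9088] → [0.5376, -0.3085, -0.2796, -0.6123, -0.5803, -0.5370]
q̇ = J⁺·V = [-0.2840, -0.0040, 0.0640, -0.9970]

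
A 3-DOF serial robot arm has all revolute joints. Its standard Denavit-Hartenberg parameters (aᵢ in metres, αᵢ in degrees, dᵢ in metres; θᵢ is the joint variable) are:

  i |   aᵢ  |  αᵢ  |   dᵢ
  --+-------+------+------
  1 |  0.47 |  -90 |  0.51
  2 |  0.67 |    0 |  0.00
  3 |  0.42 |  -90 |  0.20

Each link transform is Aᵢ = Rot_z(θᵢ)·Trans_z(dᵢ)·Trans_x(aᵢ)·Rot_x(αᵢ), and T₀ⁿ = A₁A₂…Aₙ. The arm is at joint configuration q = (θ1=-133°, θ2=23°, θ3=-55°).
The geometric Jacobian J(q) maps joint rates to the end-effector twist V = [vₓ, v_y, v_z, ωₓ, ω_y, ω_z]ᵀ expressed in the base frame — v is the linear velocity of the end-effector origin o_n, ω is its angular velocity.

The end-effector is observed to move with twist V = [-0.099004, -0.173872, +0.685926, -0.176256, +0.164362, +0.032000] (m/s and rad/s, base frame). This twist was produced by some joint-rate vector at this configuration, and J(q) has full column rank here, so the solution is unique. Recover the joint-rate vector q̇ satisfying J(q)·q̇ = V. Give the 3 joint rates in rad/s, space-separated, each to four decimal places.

0.0320 -0.9730 0.7320

o_n = [-0.8378, -1.1917, 0.4708]
J₁: ẑ×o_n = [1.1917, -0.8378, 0.0000], ω = ẑ
J2: z=[0.7314, -0.6820, 0.0000] o=[-0.3205, -0.3437, 0.5100] → [0.0268, 0.0287, -0.9729, 0.7314, -0.6820, 0.0000]
J3: z=[0.7314, -0.6820, 0.0000] o=[-0.7412, -0.7948, 0.2482] → [-0.1518, -0.1628, -0.3562, 0.7314, -0.6820, 0.0000]
q̇ = J⁺·V = [0.0320, -0.9730, 0.7320]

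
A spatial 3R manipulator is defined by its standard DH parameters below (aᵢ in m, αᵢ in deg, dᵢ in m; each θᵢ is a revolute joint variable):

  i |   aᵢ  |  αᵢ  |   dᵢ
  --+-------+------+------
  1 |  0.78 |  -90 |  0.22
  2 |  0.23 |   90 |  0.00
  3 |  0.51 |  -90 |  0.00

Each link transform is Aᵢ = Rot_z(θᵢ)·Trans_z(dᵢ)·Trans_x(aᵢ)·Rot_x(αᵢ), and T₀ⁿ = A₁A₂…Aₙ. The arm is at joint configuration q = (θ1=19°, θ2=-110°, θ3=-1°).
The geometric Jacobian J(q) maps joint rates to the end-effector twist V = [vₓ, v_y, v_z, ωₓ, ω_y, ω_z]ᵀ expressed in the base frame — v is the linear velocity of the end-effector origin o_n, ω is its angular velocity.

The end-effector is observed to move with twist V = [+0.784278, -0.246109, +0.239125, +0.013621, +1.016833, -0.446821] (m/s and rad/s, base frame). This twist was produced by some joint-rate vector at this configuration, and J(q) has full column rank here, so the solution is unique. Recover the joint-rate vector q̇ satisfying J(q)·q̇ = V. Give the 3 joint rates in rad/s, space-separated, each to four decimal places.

-0.5720 0.9570 -0.3660

o_n = [0.5011, 0.1631, 0.9153]
J₁: ẑ×o_n = [-0.1631, 0.5011, 0.0000], ω = ẑ
J2: z=[-0.3256, 0.9455, 0.0000] o=[0.7375, 0.2539, 0.2200] → [0.6574, 0.2264, 0.2531, -0.3256, 0.9455, 0.0000]
J3: z=[-0.8885, -0.3059, -0.3420] o=[0.6631, 0.2283, 0.4361] → [-0.1689, 0.4811, 0.0084, -0.8885, -0.3059, -0.3420]
q̇ = J⁺·V = [-0.5720, 0.9570, -0.3660]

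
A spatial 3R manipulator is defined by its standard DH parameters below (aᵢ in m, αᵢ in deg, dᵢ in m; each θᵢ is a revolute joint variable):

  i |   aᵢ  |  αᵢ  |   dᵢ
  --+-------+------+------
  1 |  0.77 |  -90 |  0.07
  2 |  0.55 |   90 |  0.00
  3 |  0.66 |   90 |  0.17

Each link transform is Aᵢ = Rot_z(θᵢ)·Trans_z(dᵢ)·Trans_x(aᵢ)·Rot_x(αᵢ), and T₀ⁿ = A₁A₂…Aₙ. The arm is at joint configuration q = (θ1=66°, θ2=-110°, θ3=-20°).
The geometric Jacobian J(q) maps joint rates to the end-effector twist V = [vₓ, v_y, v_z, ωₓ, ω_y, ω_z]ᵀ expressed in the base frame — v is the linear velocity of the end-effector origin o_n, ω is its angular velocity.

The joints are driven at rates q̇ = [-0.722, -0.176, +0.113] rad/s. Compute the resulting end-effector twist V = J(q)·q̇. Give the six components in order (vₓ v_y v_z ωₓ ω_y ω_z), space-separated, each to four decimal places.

-0.0699 -0.3575 -0.0746 0.1176 -0.1686 -0.7606

o_n = [0.2916, 0.1000, 1.1115]
J₁: ẑ×o_n = [-0.1000, 0.2916, 0.0000], ω = ẑ
J2: z=[-0.9135, 0.4067, 0.0000] o=[0.3132, 0.7034, 0.0700] → [0.4236, 0.9514, 0.5600, -0.9135, 0.4067, 0.0000]
J3: z=[-0.3822, -0.8585, -0.3420] o=[0.2367, 0.5316, 0.5868] → [-0.5980, 0.1817, 0.2121, -0.3822, -0.8585, -0.3420]
V = J·q̇ = [-0.0699, -0.3575, -0.0746, 0.1176, -0.1686, -0.7606]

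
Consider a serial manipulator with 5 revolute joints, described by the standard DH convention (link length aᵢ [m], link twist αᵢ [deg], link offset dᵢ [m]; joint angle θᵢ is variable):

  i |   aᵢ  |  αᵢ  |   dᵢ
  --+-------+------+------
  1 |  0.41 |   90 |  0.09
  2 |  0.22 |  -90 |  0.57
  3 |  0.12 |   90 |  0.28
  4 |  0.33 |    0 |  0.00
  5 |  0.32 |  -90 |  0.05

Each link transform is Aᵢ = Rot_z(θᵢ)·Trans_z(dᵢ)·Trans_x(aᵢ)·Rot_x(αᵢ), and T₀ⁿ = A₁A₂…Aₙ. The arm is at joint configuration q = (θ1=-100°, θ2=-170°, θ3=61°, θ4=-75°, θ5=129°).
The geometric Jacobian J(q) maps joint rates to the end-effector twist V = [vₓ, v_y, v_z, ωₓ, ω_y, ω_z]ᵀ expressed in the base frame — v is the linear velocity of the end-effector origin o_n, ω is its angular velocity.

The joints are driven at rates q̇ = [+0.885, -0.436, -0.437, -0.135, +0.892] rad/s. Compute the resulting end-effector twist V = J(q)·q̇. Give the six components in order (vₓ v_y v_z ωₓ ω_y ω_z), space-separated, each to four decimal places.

o_n = [-0.2464, 0.0428, -0.2057]
J₁: ẑ×o_n = [-0.0428, -0.2464, 0.0000], ω = ẑ
J2: z=[-0.9848, 0.1736, 0.0000] o=[-0.0712, -0.4038, 0.0900] → [-0.0513, -0.2912, -0.4094, -0.9848, 0.1736, 0.0000]
J3: z=[-0.0302, -0.1710, -0.9848] o=[-0.5949, -0.0914, 0.0518] → [0.1762, -0.3510, 0.0556, -0.0302, -0.1710, -0.9848]
J4: z=[-0.3279, 0.9324, -0.1519] o=[-0.4900, -0.1011, -0.2341] → [0.0483, -0.0277, -0.2744, -0.3279, 0.9324, -0.1519]
J5: z=[-0.3279, 0.9324, -0.1519] o=[-0.3998, -0.0194, 0.0727] → [-0.2501, -0.1146, -0.1634, -0.3279, 0.9324, -0.1519]
V = J·q̇ = [-0.3221, -0.0362, 0.0455, 0.1944, 0.7049, 1.2004]

-0.3221 -0.0362 0.0455 0.1944 0.7049 1.2004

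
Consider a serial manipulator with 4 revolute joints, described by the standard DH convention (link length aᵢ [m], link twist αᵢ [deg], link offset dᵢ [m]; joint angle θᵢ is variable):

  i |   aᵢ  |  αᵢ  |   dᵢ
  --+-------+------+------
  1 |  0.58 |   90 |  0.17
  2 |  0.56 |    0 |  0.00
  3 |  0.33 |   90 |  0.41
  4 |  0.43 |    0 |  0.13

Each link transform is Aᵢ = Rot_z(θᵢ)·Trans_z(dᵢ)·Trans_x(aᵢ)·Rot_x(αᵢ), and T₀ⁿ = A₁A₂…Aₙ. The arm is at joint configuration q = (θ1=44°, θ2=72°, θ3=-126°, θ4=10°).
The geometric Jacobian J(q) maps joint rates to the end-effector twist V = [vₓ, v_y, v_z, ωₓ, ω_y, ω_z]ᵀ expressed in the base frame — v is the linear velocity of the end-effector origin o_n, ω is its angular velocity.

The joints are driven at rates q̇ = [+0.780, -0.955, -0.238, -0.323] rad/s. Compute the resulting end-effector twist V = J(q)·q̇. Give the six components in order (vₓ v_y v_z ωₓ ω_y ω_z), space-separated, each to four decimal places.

-0.6267 0.7677 -0.5877 -0.6408 1.0397 0.9699

o_n = [1.1213, 0.4091, 0.0166]
J₁: ẑ×o_n = [-0.4091, 1.1213, 0.0000], ω = ẑ
J2: z=[0.6947, -0.7193, 0.0000] o=[0.4172, 0.4029, 0.1700] → [0.1103, 0.1066, 0.5108, 0.6947, -0.7193, 0.0000]
J3: z=[0.6947, -0.7193, 0.0000] o=[0.5417, 0.5231, 0.7026] → [0.4935, 0.4765, 0.3377, 0.6947, -0.7193, 0.0000]
J4: z=[-0.5820, -0.5620, -0.5878] o=[0.9660, 0.3629, 0.4356] → [0.2626, -0.3351, 0.0604, -0.5820, -0.5620, -0.5878]
V = J·q̇ = [-0.6267, 0.7677, -0.5877, -0.6408, 1.0397, 0.9699]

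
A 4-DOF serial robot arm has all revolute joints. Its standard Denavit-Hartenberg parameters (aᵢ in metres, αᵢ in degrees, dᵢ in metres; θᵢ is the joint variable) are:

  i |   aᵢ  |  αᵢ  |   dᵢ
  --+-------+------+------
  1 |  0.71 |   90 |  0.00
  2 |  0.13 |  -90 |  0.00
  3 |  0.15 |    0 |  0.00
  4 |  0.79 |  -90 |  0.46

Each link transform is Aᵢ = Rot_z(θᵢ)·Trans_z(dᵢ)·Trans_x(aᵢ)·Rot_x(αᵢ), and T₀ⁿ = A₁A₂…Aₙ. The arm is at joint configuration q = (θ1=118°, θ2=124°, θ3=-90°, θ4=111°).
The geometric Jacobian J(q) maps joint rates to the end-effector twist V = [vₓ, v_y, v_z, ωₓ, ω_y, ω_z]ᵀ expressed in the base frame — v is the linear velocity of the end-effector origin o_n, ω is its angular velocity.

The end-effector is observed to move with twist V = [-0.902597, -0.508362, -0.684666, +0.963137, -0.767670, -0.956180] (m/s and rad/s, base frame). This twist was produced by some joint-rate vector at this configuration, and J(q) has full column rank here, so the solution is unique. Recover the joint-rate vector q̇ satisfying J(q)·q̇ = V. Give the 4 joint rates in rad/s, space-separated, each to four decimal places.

o_n = [-0.0441, -0.2006, 0.4620]
J₁: ẑ×o_n = [0.2006, -0.0441, 0.0000], ω = ẑ
J2: z=[0.8829, 0.4695, 0.0000] o=[-0.3333, 0.6269, 0.0000] → [0.2169, -0.4079, -0.8665, 0.8829, 0.4695, 0.0000]
J3: z=[0.3892, -0.7320, -0.5592] o=[-0.2992, 0.5627, 0.1078] → [-0.6861, -0.2805, -0.1104, 0.3892, -0.7320, -0.5592]
J4: z=[0.3892, -0.7320, -0.5592] o=[-0.1668, 0.6331, 0.1078] → [-0.7255, -0.2065, -0.2347, 0.3892, -0.7320, -0.5592]
q̇ = J⁺·V = [-0.1940, 0.4900, 0.4810, 0.8820]

-0.1940 0.4900 0.4810 0.8820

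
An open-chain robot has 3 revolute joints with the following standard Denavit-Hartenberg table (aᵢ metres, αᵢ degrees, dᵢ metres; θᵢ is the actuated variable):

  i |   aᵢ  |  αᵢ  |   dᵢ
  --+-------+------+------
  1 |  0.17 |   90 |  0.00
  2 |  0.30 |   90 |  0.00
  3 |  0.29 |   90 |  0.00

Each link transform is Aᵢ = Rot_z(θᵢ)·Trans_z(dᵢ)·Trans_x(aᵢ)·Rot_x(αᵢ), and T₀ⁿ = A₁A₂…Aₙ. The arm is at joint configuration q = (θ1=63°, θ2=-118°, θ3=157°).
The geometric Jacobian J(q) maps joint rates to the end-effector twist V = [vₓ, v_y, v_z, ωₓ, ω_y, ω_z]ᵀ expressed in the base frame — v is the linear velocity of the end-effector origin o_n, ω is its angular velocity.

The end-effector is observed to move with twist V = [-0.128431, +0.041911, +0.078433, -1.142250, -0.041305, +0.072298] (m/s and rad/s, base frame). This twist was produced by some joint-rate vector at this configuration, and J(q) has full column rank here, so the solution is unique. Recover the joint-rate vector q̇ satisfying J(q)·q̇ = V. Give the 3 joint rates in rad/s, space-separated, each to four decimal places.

o_n = [0.1711, 0.0862, -0.0292]
J₁: ẑ×o_n = [-0.0862, 0.1711, 0.0000], ω = ẑ
J2: z=[0.8910, -0.4540, 0.0000] o=[0.0772, 0.1515, 0.0000] → [0.0132, 0.0260, -0.0155, 0.8910, -0.4540, 0.0000]
J3: z=[-0.4008, -0.7867, 0.4695] o=[0.0132, 0.0260, -0.2649] → [-0.2137, 0.1686, 0.1000, -0.4008, -0.7867, 0.4695]
q̇ = J⁺·V = [-0.2230, -0.9990, 0.6290]

-0.2230 -0.9990 0.6290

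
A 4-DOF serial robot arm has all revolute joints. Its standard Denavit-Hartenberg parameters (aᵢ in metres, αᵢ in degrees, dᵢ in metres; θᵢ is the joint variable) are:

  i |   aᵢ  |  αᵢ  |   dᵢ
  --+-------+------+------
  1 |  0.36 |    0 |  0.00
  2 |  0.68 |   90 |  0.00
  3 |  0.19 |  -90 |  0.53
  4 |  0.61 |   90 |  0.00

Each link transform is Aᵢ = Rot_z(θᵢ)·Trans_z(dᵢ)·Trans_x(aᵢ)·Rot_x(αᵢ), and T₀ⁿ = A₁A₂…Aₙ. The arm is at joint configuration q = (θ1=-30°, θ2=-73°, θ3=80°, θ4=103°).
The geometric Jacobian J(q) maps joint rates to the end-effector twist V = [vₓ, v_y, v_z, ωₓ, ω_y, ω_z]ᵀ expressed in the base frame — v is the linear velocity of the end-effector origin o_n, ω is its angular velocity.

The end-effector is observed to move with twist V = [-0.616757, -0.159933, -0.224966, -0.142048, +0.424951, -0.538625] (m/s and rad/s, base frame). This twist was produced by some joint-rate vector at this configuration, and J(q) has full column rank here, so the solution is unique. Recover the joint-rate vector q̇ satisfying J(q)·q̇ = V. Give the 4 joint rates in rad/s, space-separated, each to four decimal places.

o_n = [0.2195, -0.8660, 0.0520]
J₁: ẑ×o_n = [0.8660, 0.2195, -0.0000], ω = ẑ
J2: z=[0.0000, 0.0000, 1.0000] o=[0.3118, -0.1800, 0.0000] → [0.6860, -0.0923, 0.0000, 0.0000, 0.0000, 1.0000]
J3: z=[-0.9744, 0.2250, 0.0000] o=[0.1588, -0.8426, 0.0000] → [0.0117, 0.0506, 0.0092, -0.9744, 0.2250, 0.0000]
J4: z=[0.2215, 0.9596, 0.1736] o=[-0.3650, -0.7555, 0.1871] → [-0.1105, 0.1314, -0.5853, 0.2215, 0.9596, 0.1736]
q̇ = J⁺·V = [-0.8940, 0.2880, 0.2340, 0.3880]

-0.8940 0.2880 0.2340 0.3880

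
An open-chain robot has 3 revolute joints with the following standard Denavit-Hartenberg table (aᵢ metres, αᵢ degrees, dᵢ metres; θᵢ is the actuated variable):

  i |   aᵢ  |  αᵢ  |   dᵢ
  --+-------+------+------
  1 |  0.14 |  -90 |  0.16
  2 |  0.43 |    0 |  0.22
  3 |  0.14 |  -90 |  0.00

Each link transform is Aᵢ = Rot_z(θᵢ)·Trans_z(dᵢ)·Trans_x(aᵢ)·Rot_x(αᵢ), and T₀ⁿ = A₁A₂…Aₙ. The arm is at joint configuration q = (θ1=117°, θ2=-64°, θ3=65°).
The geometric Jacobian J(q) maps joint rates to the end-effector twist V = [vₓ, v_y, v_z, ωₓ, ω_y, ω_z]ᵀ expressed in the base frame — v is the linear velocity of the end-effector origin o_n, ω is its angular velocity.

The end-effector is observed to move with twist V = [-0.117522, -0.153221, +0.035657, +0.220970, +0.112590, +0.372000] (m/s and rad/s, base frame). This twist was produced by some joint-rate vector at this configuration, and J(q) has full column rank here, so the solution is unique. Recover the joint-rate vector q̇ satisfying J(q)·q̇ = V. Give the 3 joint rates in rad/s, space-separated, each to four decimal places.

0.3720 -0.0050 -0.2430

o_n = [-0.4087, 0.3175, 0.5440]
J₁: ẑ×o_n = [-0.3175, -0.4087, 0.0000], ω = ẑ
J2: z=[-0.8910, -0.4540, 0.0000] o=[-0.0636, 0.1247, 0.1600] → [-0.1743, 0.3422, -0.3285, -0.8910, -0.4540, 0.0000]
J3: z=[-0.8910, -0.4540, 0.0000] o=[-0.3452, 0.1928, 0.5465] → [0.0011, -0.0022, -0.1400, -0.8910, -0.4540, 0.0000]
q̇ = J⁺·V = [0.3720, -0.0050, -0.2430]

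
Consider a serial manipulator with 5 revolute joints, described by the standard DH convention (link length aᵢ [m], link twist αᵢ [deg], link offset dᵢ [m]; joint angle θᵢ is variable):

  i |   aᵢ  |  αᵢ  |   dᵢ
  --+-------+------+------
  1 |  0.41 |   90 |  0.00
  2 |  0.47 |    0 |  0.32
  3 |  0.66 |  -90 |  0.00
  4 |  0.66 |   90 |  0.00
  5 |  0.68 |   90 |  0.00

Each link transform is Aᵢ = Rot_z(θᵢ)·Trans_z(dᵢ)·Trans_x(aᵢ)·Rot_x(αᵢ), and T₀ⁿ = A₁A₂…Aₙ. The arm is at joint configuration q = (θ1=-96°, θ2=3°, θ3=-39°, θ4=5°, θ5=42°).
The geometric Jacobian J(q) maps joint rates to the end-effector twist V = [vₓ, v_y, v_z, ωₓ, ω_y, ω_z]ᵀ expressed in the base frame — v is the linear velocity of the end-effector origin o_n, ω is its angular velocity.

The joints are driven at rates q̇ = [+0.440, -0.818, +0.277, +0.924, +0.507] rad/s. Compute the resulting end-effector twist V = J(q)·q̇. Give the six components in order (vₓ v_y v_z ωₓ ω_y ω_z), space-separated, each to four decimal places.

o_n = [-0.4911, -2.5828, -0.6776]
J₁: ẑ×o_n = [2.5828, -0.4911, 0.0000], ω = ẑ
J2: z=[-0.9945, 0.1045, 0.0000] o=[-0.0429, -0.4078, 0.0000] → [-0.0708, -0.6739, 2.2099, -0.9945, 0.1045, 0.0000]
J3: z=[-0.9945, 0.1045, 0.0000] o=[-0.4102, -0.8411, 0.0246] → [-0.0734, -0.6983, 1.7406, -0.9945, 0.1045, 0.0000]
J4: z=[-0.0614, -0.5846, 0.8090] o=[-0.4660, -1.3721, -0.3633] → [1.1631, -0.0396, 0.0597, -0.0614, -0.5846, 0.8090]
J5: z=[-0.9981, 0.0340, -0.0512] o=[-0.4644, -1.9071, -0.7498] → [-0.0322, 0.0734, 0.6753, -0.9981, 0.0340, -0.0512]
V = J·q̇ = [2.2325, 0.1423, -0.9281, -0.0248, -0.5794, 1.1616]

2.2325 0.1423 -0.9281 -0.0248 -0.5794 1.1616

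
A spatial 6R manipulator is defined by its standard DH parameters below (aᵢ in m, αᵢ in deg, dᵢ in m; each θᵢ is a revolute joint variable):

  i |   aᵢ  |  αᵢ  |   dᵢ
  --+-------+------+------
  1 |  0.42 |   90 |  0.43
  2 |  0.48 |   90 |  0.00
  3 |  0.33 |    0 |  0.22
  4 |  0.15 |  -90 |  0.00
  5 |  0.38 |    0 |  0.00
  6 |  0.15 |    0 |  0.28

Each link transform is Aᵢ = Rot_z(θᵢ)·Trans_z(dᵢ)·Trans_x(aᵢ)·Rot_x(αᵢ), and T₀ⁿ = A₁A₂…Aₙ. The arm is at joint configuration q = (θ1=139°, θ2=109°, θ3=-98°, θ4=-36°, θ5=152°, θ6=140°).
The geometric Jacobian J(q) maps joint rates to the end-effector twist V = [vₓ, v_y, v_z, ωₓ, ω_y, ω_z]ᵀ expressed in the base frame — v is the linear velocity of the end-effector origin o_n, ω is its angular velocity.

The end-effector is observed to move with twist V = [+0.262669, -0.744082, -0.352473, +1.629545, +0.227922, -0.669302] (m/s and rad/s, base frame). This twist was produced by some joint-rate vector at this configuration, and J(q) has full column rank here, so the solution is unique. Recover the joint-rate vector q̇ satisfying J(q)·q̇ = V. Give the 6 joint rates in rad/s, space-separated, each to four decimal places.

o_n = [-0.5487, -0.0905, 1.1746]
J₁: ẑ×o_n = [0.0905, -0.5487, 0.0000], ω = ẑ
J2: z=[0.6561, 0.7547, 0.0000] o=[-0.3170, 0.2755, 0.4300] → [0.5620, -0.4885, -0.0653, 0.6561, 0.7547, 0.0000]
J3: z=[-0.7136, 0.6203, 0.3256] o=[-0.1990, 0.1730, 0.8838] → [0.2662, 0.0937, 0.4049, -0.7136, 0.6203, 0.3256]
J4: z=[-0.7136, 0.6203, 0.3256] o=[-0.5817, 0.0727, 0.9120] → [0.2160, 0.1981, 0.0959, -0.7136, 0.6203, 0.3256]
J5: z=[-0.2790, -0.6779, 0.6801] o=[-0.6781, 0.0135, 0.8135] → [-0.1741, 0.1888, 0.1168, -0.2790, -0.6779, 0.6801]
J6: z=[-0.2790, -0.6779, 0.6801] o=[-0.3352, 0.0352, 0.9758] → [-0.0493, -0.0897, -0.1096, -0.2790, -0.6779, 0.6801]
q̇ = J⁺·V = [0.1310, 0.8500, -0.4880, -0.7940, -0.3750, -0.1880]

0.1310 0.8500 -0.4880 -0.7940 -0.3750 -0.1880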